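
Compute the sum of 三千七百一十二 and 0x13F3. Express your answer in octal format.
Convert 三千七百一十二 (Chinese numeral) → 3×1000 + 7×100 + 1×10 + 2 = 3712 (decimal)
Convert 0x13F3 (hexadecimal) → 1×4096 + 3×256 + 15×16 + 3 = 5107 (decimal)
Compute 3712 + 5107 = 8819
Convert 8819 (decimal) → 8819 = 2×4096 + 1×512 + 1×64 + 6×8 + 3 → 0o21163 (octal)
0o21163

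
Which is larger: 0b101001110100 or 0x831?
Convert 0b101001110100 (binary) → 2048 + 512 + 64 + 32 + 16 + 4 = 2676 (decimal)
Convert 0x831 (hexadecimal) → 8×256 + 3×16 + 1 = 2097 (decimal)
Compare 2676 vs 2097: larger = 2676
2676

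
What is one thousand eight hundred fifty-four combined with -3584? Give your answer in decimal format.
Convert one thousand eight hundred fifty-four (English words) → 1×1000 + 8×100 + 54 = 1854 (decimal)
Compute 1854 + -3584 = -1730
-1730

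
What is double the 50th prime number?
The 50th prime number = 229
Compute 229 × 2 = 458
458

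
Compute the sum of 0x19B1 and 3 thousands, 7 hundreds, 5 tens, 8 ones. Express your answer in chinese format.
Convert 0x19B1 (hexadecimal) → 1×4096 + 9×256 + 11×16 + 1 = 6577 (decimal)
Convert 3 thousands, 7 hundreds, 5 tens, 8 ones (place-value notation) → 3×1000 + 7×100 + 5×10 + 8 = 3758 (decimal)
Compute 6577 + 3758 = 10335
Convert 10335 (decimal) → 10335 = 1×10000 + 3×100 + 3×10 + 5 → 一万零三百三十五 (Chinese numeral)
一万零三百三十五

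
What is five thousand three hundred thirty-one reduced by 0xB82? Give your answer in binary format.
Convert five thousand three hundred thirty-one (English words) → 5×1000 + 3×100 + 31 = 5331 (decimal)
Convert 0xB82 (hexadecimal) → 11×256 + 8×16 + 2 = 2946 (decimal)
Compute 5331 - 2946 = 2385
Convert 2385 (decimal) → 2385 = 2048 + 256 + 64 + 16 + 1 → 0b100101010001 (binary)
0b100101010001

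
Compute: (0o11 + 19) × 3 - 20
Convert 0o11 (octal) → 1×8 + 1 = 9 (decimal)
Expression in decimal: (9 + 19) × 3 - 20
Parentheses first: 9 + 19 = 28
Multiply: 28 × 3 = 84
Subtract: 84 - 20 = 64
64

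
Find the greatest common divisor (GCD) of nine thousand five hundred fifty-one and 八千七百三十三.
Convert nine thousand five hundred fifty-one (English words) → 9×1000 + 5×100 + 51 = 9551 (decimal)
Convert 八千七百三十三 (Chinese numeral) → 8×1000 + 7×100 + 3×10 + 3 = 8733 (decimal)
Compute gcd(9551, 8733) = 1
1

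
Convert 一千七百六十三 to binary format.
Convert 一千七百六十三 (Chinese numeral) → 1×1000 + 7×100 + 6×10 + 3 = 1763 (decimal)
Convert 1763 (decimal) → 1763 = 1024 + 512 + 128 + 64 + 32 + 2 + 1 → 0b11011100011 (binary)
0b11011100011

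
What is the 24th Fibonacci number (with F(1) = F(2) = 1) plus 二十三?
The 24th Fibonacci number (with F(1) = F(2) = 1) = 46368
Convert 二十三 (Chinese numeral) → 2×10 + 3 = 23 (decimal)
Compute 46368 + 23 = 46391
46391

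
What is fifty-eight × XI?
Convert fifty-eight (English words) → 58 (decimal)
Convert XI (Roman numeral) → 10 + 1 = 11 (decimal)
Compute 58 × 11 = 638
638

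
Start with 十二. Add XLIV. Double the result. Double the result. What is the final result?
Convert 十二 (Chinese numeral) → 1×10 + 2 = 12 (decimal)
Start: 12
Convert XLIV (Roman numeral) → 40 + 4 = 44 (decimal)
12 + 44 = 56
56 × 2 = 112
112 × 2 = 224
224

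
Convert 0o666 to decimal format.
Convert 0o666 (octal) → 6×64 + 6×8 + 6 = 438 (decimal)
438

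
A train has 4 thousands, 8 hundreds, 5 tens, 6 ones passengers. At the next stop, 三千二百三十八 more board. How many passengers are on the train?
Convert 4 thousands, 8 hundreds, 5 tens, 6 ones (place-value notation) → 4×1000 + 8×100 + 5×10 + 6 = 4856 (decimal)
Convert 三千二百三十八 (Chinese numeral) → 3×1000 + 2×100 + 3×10 + 8 = 3238 (decimal)
Compute 4856 + 3238 = 8094
8094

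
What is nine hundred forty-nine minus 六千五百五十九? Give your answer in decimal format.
Convert nine hundred forty-nine (English words) → 9×100 + 49 = 949 (decimal)
Convert 六千五百五十九 (Chinese numeral) → 6×1000 + 5×100 + 5×10 + 9 = 6559 (decimal)
Compute 949 - 6559 = -5610
-5610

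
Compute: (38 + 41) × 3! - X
Convert 3! (factorial) → 6 (decimal)
Convert X (Roman numeral) → 10 (decimal)
Expression in decimal: (38 + 41) × 6 - 10
Parentheses first: 38 + 41 = 79
Multiply: 79 × 6 = 474
Subtract: 474 - 10 = 464
464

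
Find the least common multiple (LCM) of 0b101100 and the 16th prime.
Convert 0b101100 (binary) → 32 + 8 + 4 = 44 (decimal)
Convert the 16th prime (prime index) → 53 (decimal)
Compute lcm(44, 53) = 2332
2332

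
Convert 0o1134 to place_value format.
Convert 0o1134 (octal) → 1×512 + 1×64 + 3×8 + 4 = 604 (decimal)
Convert 604 (decimal) → 604 = 6×100 + 4 → 6 hundreds, 4 ones (place-value notation)
6 hundreds, 4 ones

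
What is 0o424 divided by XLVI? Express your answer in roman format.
Convert 0o424 (octal) → 4×64 + 2×8 + 4 = 276 (decimal)
Convert XLVI (Roman numeral) → 40 + 5 + 1 = 46 (decimal)
Compute 276 ÷ 46 = 6
Convert 6 (decimal) → 6 = 5 + 1 → VI (Roman numeral)
VI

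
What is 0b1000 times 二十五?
Convert 0b1000 (binary) → 8 (decimal)
Convert 二十五 (Chinese numeral) → 2×10 + 5 = 25 (decimal)
Compute 8 × 25 = 200
200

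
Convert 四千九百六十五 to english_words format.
Convert 四千九百六十五 (Chinese numeral) → 4×1000 + 9×100 + 6×10 + 5 = 4965 (decimal)
Convert 4965 (decimal) → 4965 = 4×1000 + 9×100 + 65 → four thousand nine hundred sixty-five (English words)
four thousand nine hundred sixty-five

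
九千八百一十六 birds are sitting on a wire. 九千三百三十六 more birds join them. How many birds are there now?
Convert 九千八百一十六 (Chinese numeral) → 9×1000 + 8×100 + 1×10 + 6 = 9816 (decimal)
Convert 九千三百三十六 (Chinese numeral) → 9×1000 + 3×100 + 3×10 + 6 = 9336 (decimal)
Compute 9816 + 9336 = 19152
19152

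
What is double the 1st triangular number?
The 1st triangular number = 1×2/2 = 1
Compute 1 × 2 = 2
2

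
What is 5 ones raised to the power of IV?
Convert 5 ones (place-value notation) → 5 (decimal)
Convert IV (Roman numeral) → 4 (decimal)
Compute 5 ^ 4 = 625
625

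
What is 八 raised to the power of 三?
Convert 八 (Chinese numeral) → 8 (decimal)
Convert 三 (Chinese numeral) → 3 (decimal)
Compute 8 ^ 3 = 512
512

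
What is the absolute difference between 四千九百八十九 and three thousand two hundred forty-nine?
Convert 四千九百八十九 (Chinese numeral) → 4×1000 + 9×100 + 8×10 + 9 = 4989 (decimal)
Convert three thousand two hundred forty-nine (English words) → 3×1000 + 2×100 + 49 = 3249 (decimal)
Compute |4989 - 3249| = 1740
1740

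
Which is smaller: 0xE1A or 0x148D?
Convert 0xE1A (hexadecimal) → 14×256 + 1×16 + 10 = 3610 (decimal)
Convert 0x148D (hexadecimal) → 1×4096 + 4×256 + 8×16 + 13 = 5261 (decimal)
Compare 3610 vs 5261: smaller = 3610
3610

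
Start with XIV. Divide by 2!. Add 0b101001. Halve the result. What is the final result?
Convert XIV (Roman numeral) → 10 + 4 = 14 (decimal)
Start: 14
Convert 2! (factorial) → 2 (decimal)
14 ÷ 2 = 7
Convert 0b101001 (binary) → 32 + 8 + 1 = 41 (decimal)
7 + 41 = 48
48 ÷ 2 = 24
24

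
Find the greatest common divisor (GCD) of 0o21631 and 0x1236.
Convert 0o21631 (octal) → 2×4096 + 1×512 + 6×64 + 3×8 + 1 = 9113 (decimal)
Convert 0x1236 (hexadecimal) → 1×4096 + 2×256 + 3×16 + 6 = 4662 (decimal)
Compute gcd(9113, 4662) = 1
1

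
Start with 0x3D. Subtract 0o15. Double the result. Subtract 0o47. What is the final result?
Convert 0x3D (hexadecimal) → 3×16 + 13 = 61 (decimal)
Start: 61
Convert 0o15 (octal) → 1×8 + 5 = 13 (decimal)
61 - 13 = 48
48 × 2 = 96
Convert 0o47 (octal) → 4×8 + 7 = 39 (decimal)
96 - 39 = 57
57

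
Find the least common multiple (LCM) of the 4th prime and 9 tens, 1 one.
Convert the 4th prime (prime index) → 7 (decimal)
Convert 9 tens, 1 one (place-value notation) → 9×10 + 1 = 91 (decimal)
Compute lcm(7, 91) = 91
91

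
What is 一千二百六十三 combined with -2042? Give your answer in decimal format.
Convert 一千二百六十三 (Chinese numeral) → 1×1000 + 2×100 + 6×10 + 3 = 1263 (decimal)
Compute 1263 + -2042 = -779
-779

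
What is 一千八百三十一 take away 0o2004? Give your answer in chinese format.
Convert 一千八百三十一 (Chinese numeral) → 1×1000 + 8×100 + 3×10 + 1 = 1831 (decimal)
Convert 0o2004 (octal) → 2×512 + 4 = 1028 (decimal)
Compute 1831 - 1028 = 803
Convert 803 (decimal) → 803 = 8×100 + 3 → 八百零三 (Chinese numeral)
八百零三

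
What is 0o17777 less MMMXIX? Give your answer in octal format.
Convert 0o17777 (octal) → 1×4096 + 7×512 + 7×64 + 7×8 + 7 = 8191 (decimal)
Convert MMMXIX (Roman numeral) → 1000 + 1000 + 1000 + 10 + 9 = 3019 (decimal)
Compute 8191 - 3019 = 5172
Convert 5172 (decimal) → 5172 = 1×4096 + 2×512 + 6×8 + 4 → 0o12064 (octal)
0o12064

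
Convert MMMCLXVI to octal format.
Convert MMMCLXVI (Roman numeral) → 1000 + 1000 + 1000 + 100 + 50 + 10 + 5 + 1 = 3166 (decimal)
Convert 3166 (decimal) → 3166 = 6×512 + 1×64 + 3×8 + 6 → 0o6136 (octal)
0o6136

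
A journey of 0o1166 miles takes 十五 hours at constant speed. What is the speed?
Convert 0o1166 (octal) → 1×512 + 1×64 + 6×8 + 6 = 630 (decimal)
Convert 十五 (Chinese numeral) → 1×10 + 5 = 15 (decimal)
Compute 630 ÷ 15 = 42
42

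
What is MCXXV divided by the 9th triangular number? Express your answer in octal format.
Convert MCXXV (Roman numeral) → 1000 + 100 + 10 + 10 + 5 = 1125 (decimal)
Convert the 9th triangular number (triangular index) → 9×10/2 = 45 (decimal)
Compute 1125 ÷ 45 = 25
Convert 25 (decimal) → 25 = 3×8 + 1 → 0o31 (octal)
0o31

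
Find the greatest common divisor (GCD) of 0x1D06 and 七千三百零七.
Convert 0x1D06 (hexadecimal) → 1×4096 + 13×256 + 6 = 7430 (decimal)
Convert 七千三百零七 (Chinese numeral) → 7×1000 + 3×100 + 7 = 7307 (decimal)
Compute gcd(7430, 7307) = 1
1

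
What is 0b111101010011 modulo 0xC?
Convert 0b111101010011 (binary) → 2048 + 1024 + 512 + 256 + 64 + 16 + 2 + 1 = 3923 (decimal)
Convert 0xC (hexadecimal) → 12 (decimal)
Compute 3923 mod 12 = 11
11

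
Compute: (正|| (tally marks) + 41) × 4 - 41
Convert 正|| (tally marks) → 5 + 2 = 7 (decimal)
Expression in decimal: (7 + 41) × 4 - 41
Parentheses first: 7 + 41 = 48
Multiply: 48 × 4 = 192
Subtract: 192 - 41 = 151
151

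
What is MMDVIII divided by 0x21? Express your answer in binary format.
Convert MMDVIII (Roman numeral) → 1000 + 1000 + 500 + 5 + 1 + 1 + 1 = 2508 (decimal)
Convert 0x21 (hexadecimal) → 2×16 + 1 = 33 (decimal)
Compute 2508 ÷ 33 = 76
Convert 76 (decimal) → 76 = 64 + 8 + 4 → 0b1001100 (binary)
0b1001100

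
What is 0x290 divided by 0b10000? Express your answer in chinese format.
Convert 0x290 (hexadecimal) → 2×256 + 9×16 = 656 (decimal)
Convert 0b10000 (binary) → 16 (decimal)
Compute 656 ÷ 16 = 41
Convert 41 (decimal) → 41 = 4×10 + 1 → 四十一 (Chinese numeral)
四十一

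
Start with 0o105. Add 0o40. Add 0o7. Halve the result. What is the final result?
Convert 0o105 (octal) → 1×64 + 5 = 69 (decimal)
Start: 69
Convert 0o40 (octal) → 4×8 = 32 (decimal)
69 + 32 = 101
Convert 0o7 (octal) → 7 (decimal)
101 + 7 = 108
108 ÷ 2 = 54
54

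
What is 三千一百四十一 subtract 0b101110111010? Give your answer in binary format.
Convert 三千一百四十一 (Chinese numeral) → 3×1000 + 1×100 + 4×10 + 1 = 3141 (decimal)
Convert 0b101110111010 (binary) → 2048 + 512 + 256 + 128 + 32 + 16 + 8 + 2 = 3002 (decimal)
Compute 3141 - 3002 = 139
Convert 139 (decimal) → 139 = 128 + 8 + 2 + 1 → 0b10001011 (binary)
0b10001011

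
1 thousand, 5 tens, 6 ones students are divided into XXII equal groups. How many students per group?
Convert 1 thousand, 5 tens, 6 ones (place-value notation) → 1×1000 + 5×10 + 6 = 1056 (decimal)
Convert XXII (Roman numeral) → 10 + 10 + 1 + 1 = 22 (decimal)
Compute 1056 ÷ 22 = 48
48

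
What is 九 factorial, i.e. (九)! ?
Convert 九 (Chinese numeral) → 9 (decimal)
Compute 9! = 362880
362880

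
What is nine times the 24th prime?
Convert nine (English words) → 9 (decimal)
Convert the 24th prime (prime index) → 89 (decimal)
Compute 9 × 89 = 801
801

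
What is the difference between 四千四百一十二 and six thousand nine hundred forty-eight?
Convert 四千四百一十二 (Chinese numeral) → 4×1000 + 4×100 + 1×10 + 2 = 4412 (decimal)
Convert six thousand nine hundred forty-eight (English words) → 6×1000 + 9×100 + 48 = 6948 (decimal)
Difference: |4412 - 6948| = 2536
2536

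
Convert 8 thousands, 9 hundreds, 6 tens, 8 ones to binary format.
Convert 8 thousands, 9 hundreds, 6 tens, 8 ones (place-value notation) → 8×1000 + 9×100 + 6×10 + 8 = 8968 (decimal)
Convert 8968 (decimal) → 8968 = 8192 + 512 + 256 + 8 → 0b10001100001000 (binary)
0b10001100001000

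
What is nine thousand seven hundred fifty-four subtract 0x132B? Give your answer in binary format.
Convert nine thousand seven hundred fifty-four (English words) → 9×1000 + 7×100 + 54 = 9754 (decimal)
Convert 0x132B (hexadecimal) → 1×4096 + 3×256 + 2×16 + 11 = 4907 (decimal)
Compute 9754 - 4907 = 4847
Convert 4847 (decimal) → 4847 = 4096 + 512 + 128 + 64 + 32 + 8 + 4 + 2 + 1 → 0b1001011101111 (binary)
0b1001011101111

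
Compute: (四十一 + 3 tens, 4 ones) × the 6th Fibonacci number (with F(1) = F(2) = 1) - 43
Convert 四十一 (Chinese numeral) → 4×10 + 1 = 41 (decimal)
Convert 3 tens, 4 ones (place-value notation) → 3×10 + 4 = 34 (decimal)
Convert the 6th Fibonacci number (with F(1) = F(2) = 1) (Fibonacci index) → 1, 1, 2, 3, 5, 8 → 8 (decimal)
Expression in decimal: (41 + 34) × 8 - 43
Parentheses first: 41 + 34 = 75
Multiply: 75 × 8 = 600
Subtract: 600 - 43 = 557
557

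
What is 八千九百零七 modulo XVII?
Convert 八千九百零七 (Chinese numeral) → 8×1000 + 9×100 + 7 = 8907 (decimal)
Convert XVII (Roman numeral) → 10 + 5 + 1 + 1 = 17 (decimal)
Compute 8907 mod 17 = 16
16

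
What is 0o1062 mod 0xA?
Convert 0o1062 (octal) → 1×512 + 6×8 + 2 = 562 (decimal)
Convert 0xA (hexadecimal) → 10 (decimal)
Compute 562 mod 10 = 2
2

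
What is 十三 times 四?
Convert 十三 (Chinese numeral) → 1×10 + 3 = 13 (decimal)
Convert 四 (Chinese numeral) → 4 (decimal)
Compute 13 × 4 = 52
52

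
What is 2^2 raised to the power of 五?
Convert 2^2 (power) → 4 (decimal)
Convert 五 (Chinese numeral) → 5 (decimal)
Compute 4 ^ 5 = 1024
1024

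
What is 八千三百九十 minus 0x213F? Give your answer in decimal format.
Convert 八千三百九十 (Chinese numeral) → 8×1000 + 3×100 + 9×10 = 8390 (decimal)
Convert 0x213F (hexadecimal) → 2×4096 + 1×256 + 3×16 + 15 = 8511 (decimal)
Compute 8390 - 8511 = -121
-121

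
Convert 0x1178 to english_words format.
Convert 0x1178 (hexadecimal) → 1×4096 + 1×256 + 7×16 + 8 = 4472 (decimal)
Convert 4472 (decimal) → 4472 = 4×1000 + 4×100 + 72 → four thousand four hundred seventy-two (English words)
four thousand four hundred seventy-two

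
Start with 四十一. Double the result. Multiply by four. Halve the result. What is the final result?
Convert 四十一 (Chinese numeral) → 4×10 + 1 = 41 (decimal)
Start: 41
41 × 2 = 82
Convert four (English words) → 4 (decimal)
82 × 4 = 328
328 ÷ 2 = 164
164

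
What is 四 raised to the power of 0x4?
Convert 四 (Chinese numeral) → 4 (decimal)
Convert 0x4 (hexadecimal) → 4 (decimal)
Compute 4 ^ 4 = 256
256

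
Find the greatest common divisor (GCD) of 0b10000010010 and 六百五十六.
Convert 0b10000010010 (binary) → 1024 + 16 + 2 = 1042 (decimal)
Convert 六百五十六 (Chinese numeral) → 6×100 + 5×10 + 6 = 656 (decimal)
Compute gcd(1042, 656) = 2
2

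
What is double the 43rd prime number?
The 43rd prime number = 191
Compute 191 × 2 = 382
382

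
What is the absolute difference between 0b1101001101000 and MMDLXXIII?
Convert 0b1101001101000 (binary) → 4096 + 2048 + 512 + 64 + 32 + 8 = 6760 (decimal)
Convert MMDLXXIII (Roman numeral) → 1000 + 1000 + 500 + 50 + 10 + 10 + 1 + 1 + 1 = 2573 (decimal)
Compute |6760 - 2573| = 4187
4187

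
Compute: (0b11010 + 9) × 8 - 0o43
Convert 0b11010 (binary) → 16 + 8 + 2 = 26 (decimal)
Convert 0o43 (octal) → 4×8 + 3 = 35 (decimal)
Expression in decimal: (26 + 9) × 8 - 35
Parentheses first: 26 + 9 = 35
Multiply: 35 × 8 = 280
Subtract: 280 - 35 = 245
245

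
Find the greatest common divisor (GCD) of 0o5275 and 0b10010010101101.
Convert 0o5275 (octal) → 5×512 + 2×64 + 7×8 + 5 = 2749 (decimal)
Convert 0b10010010101101 (binary) → 8192 + 1024 + 128 + 32 + 8 + 4 + 1 = 9389 (decimal)
Compute gcd(2749, 9389) = 1
1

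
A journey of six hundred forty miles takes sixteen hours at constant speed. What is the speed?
Convert six hundred forty (English words) → 6×100 + 40 = 640 (decimal)
Convert sixteen (English words) → 16 (decimal)
Compute 640 ÷ 16 = 40
40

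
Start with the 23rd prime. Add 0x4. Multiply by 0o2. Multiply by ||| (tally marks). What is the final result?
Convert the 23rd prime (prime index) → 83 (decimal)
Start: 83
Convert 0x4 (hexadecimal) → 4 (decimal)
83 + 4 = 87
Convert 0o2 (octal) → 2 (decimal)
87 × 2 = 174
Convert ||| (tally marks) → 3 (decimal)
174 × 3 = 522
522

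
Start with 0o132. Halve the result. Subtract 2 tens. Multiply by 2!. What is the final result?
Convert 0o132 (octal) → 1×64 + 3×8 + 2 = 90 (decimal)
Start: 90
90 ÷ 2 = 45
Convert 2 tens (place-value notation) → 2×10 = 20 (decimal)
45 - 20 = 25
Convert 2! (factorial) → 2 (decimal)
25 × 2 = 50
50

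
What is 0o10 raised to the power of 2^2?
Convert 0o10 (octal) → 1×8 = 8 (decimal)
Convert 2^2 (power) → 4 (decimal)
Compute 8 ^ 4 = 4096
4096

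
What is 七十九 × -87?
Convert 七十九 (Chinese numeral) → 7×10 + 9 = 79 (decimal)
Compute 79 × -87 = -6873
-6873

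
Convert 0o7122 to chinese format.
Convert 0o7122 (octal) → 7×512 + 1×64 + 2×8 + 2 = 3666 (decimal)
Convert 3666 (decimal) → 3666 = 3×1000 + 6×100 + 6×10 + 6 → 三千六百六十六 (Chinese numeral)
三千六百六十六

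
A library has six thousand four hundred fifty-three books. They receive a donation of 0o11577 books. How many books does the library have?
Convert six thousand four hundred fifty-three (English words) → 6×1000 + 4×100 + 53 = 6453 (decimal)
Convert 0o11577 (octal) → 1×4096 + 1×512 + 5×64 + 7×8 + 7 = 4991 (decimal)
Compute 6453 + 4991 = 11444
11444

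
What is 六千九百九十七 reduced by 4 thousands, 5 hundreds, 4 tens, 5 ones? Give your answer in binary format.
Convert 六千九百九十七 (Chinese numeral) → 6×1000 + 9×100 + 9×10 + 7 = 6997 (decimal)
Convert 4 thousands, 5 hundreds, 4 tens, 5 ones (place-value notation) → 4×1000 + 5×100 + 4×10 + 5 = 4545 (decimal)
Compute 6997 - 4545 = 2452
Convert 2452 (decimal) → 2452 = 2048 + 256 + 128 + 16 + 4 → 0b100110010100 (binary)
0b100110010100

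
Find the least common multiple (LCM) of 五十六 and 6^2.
Convert 五十六 (Chinese numeral) → 5×10 + 6 = 56 (decimal)
Convert 6^2 (power) → 36 (decimal)
Compute lcm(56, 36) = 504
504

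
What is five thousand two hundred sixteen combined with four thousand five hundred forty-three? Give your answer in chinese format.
Convert five thousand two hundred sixteen (English words) → 5×1000 + 2×100 + 16 = 5216 (decimal)
Convert four thousand five hundred forty-three (English words) → 4×1000 + 5×100 + 43 = 4543 (decimal)
Compute 5216 + 4543 = 9759
Convert 9759 (decimal) → 9759 = 9×1000 + 7×100 + 5×10 + 9 → 九千七百五十九 (Chinese numeral)
九千七百五十九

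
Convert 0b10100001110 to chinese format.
Convert 0b10100001110 (binary) → 1024 + 256 + 8 + 4 + 2 = 1294 (decimal)
Convert 1294 (decimal) → 1294 = 1×1000 + 2×100 + 9×10 + 4 → 一千二百九十四 (Chinese numeral)
一千二百九十四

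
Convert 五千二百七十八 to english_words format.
Convert 五千二百七十八 (Chinese numeral) → 5×1000 + 2×100 + 7×10 + 8 = 5278 (decimal)
Convert 5278 (decimal) → 5278 = 5×1000 + 2×100 + 78 → five thousand two hundred seventy-eight (English words)
five thousand two hundred seventy-eight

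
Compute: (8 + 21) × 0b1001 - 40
Convert 0b1001 (binary) → 8 + 1 = 9 (decimal)
Expression in decimal: (8 + 21) × 9 - 40
Parentheses first: 8 + 21 = 29
Multiply: 29 × 9 = 261
Subtract: 261 - 40 = 221
221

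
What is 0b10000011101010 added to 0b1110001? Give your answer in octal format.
Convert 0b10000011101010 (binary) → 8192 + 128 + 64 + 32 + 8 + 2 = 8426 (decimal)
Convert 0b1110001 (binary) → 64 + 32 + 16 + 1 = 113 (decimal)
Compute 8426 + 113 = 8539
Convert 8539 (decimal) → 8539 = 2×4096 + 5×64 + 3×8 + 3 → 0o20533 (octal)
0o20533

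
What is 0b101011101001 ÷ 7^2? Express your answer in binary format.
Convert 0b101011101001 (binary) → 2048 + 512 + 128 + 64 + 32 + 8 + 1 = 2793 (decimal)
Convert 7^2 (power) → 49 (decimal)
Compute 2793 ÷ 49 = 57
Convert 57 (decimal) → 57 = 32 + 16 + 8 + 1 → 0b111001 (binary)
0b111001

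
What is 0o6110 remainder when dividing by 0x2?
Convert 0o6110 (octal) → 6×512 + 1×64 + 1×8 = 3144 (decimal)
Convert 0x2 (hexadecimal) → 2 (decimal)
Compute 3144 mod 2 = 0
0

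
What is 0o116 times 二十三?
Convert 0o116 (octal) → 1×64 + 1×8 + 6 = 78 (decimal)
Convert 二十三 (Chinese numeral) → 2×10 + 3 = 23 (decimal)
Compute 78 × 23 = 1794
1794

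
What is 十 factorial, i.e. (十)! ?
Convert 十 (Chinese numeral) → 1×10 = 10 (decimal)
Compute 10! = 3628800
3628800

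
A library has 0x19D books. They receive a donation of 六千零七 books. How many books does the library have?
Convert 0x19D (hexadecimal) → 1×256 + 9×16 + 13 = 413 (decimal)
Convert 六千零七 (Chinese numeral) → 6×1000 + 7 = 6007 (decimal)
Compute 413 + 6007 = 6420
6420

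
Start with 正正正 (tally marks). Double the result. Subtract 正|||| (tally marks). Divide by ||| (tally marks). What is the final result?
Convert 正正正 (tally marks) → 5 + 5 + 5 = 15 (decimal)
Start: 15
15 × 2 = 30
Convert 正|||| (tally marks) → 5 + 4 = 9 (decimal)
30 - 9 = 21
Convert ||| (tally marks) → 3 (decimal)
21 ÷ 3 = 7
7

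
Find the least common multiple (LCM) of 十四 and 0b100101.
Convert 十四 (Chinese numeral) → 1×10 + 4 = 14 (decimal)
Convert 0b100101 (binary) → 32 + 4 + 1 = 37 (decimal)
Compute lcm(14, 37) = 518
518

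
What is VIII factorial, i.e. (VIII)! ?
Convert VIII (Roman numeral) → 5 + 1 + 1 + 1 = 8 (decimal)
Compute 8! = 40320
40320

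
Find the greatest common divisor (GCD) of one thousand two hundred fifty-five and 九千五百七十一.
Convert one thousand two hundred fifty-five (English words) → 1×1000 + 2×100 + 55 = 1255 (decimal)
Convert 九千五百七十一 (Chinese numeral) → 9×1000 + 5×100 + 7×10 + 1 = 9571 (decimal)
Compute gcd(1255, 9571) = 1
1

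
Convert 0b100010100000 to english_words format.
Convert 0b100010100000 (binary) → 2048 + 128 + 32 = 2208 (decimal)
Convert 2208 (decimal) → 2208 = 2×1000 + 2×100 + 8 → two thousand two hundred eight (English words)
two thousand two hundred eight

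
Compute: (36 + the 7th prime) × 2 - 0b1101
Convert the 7th prime (prime index) → 17 (decimal)
Convert 0b1101 (binary) → 8 + 4 + 1 = 13 (decimal)
Expression in decimal: (36 + 17) × 2 - 13
Parentheses first: 36 + 17 = 53
Multiply: 53 × 2 = 106
Subtract: 106 - 13 = 93
93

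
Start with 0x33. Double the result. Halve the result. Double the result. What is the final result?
Convert 0x33 (hexadecimal) → 3×16 + 3 = 51 (decimal)
Start: 51
51 × 2 = 102
102 ÷ 2 = 51
51 × 2 = 102
102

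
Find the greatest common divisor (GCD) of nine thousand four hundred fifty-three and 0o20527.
Convert nine thousand four hundred fifty-three (English words) → 9×1000 + 4×100 + 53 = 9453 (decimal)
Convert 0o20527 (octal) → 2×4096 + 5×64 + 2×8 + 7 = 8535 (decimal)
Compute gcd(9453, 8535) = 3
3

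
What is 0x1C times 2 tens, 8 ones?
Convert 0x1C (hexadecimal) → 1×16 + 12 = 28 (decimal)
Convert 2 tens, 8 ones (place-value notation) → 2×10 + 8 = 28 (decimal)
Compute 28 × 28 = 784
784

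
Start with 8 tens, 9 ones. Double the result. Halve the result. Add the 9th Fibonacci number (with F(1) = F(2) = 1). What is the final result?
Convert 8 tens, 9 ones (place-value notation) → 8×10 + 9 = 89 (decimal)
Start: 89
89 × 2 = 178
178 ÷ 2 = 89
Convert the 9th Fibonacci number (with F(1) = F(2) = 1) (Fibonacci index) → 1, 1, 2, 3, 5, 8, 13, 21, 34 → 34 (decimal)
89 + 34 = 123
123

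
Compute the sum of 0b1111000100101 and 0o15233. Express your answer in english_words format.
Convert 0b1111000100101 (binary) → 4096 + 2048 + 1024 + 512 + 32 + 4 + 1 = 7717 (decimal)
Convert 0o15233 (octal) → 1×4096 + 5×512 + 2×64 + 3×8 + 3 = 6811 (decimal)
Compute 7717 + 6811 = 14528
Convert 14528 (decimal) → 14528 = 14×1000 + 5×100 + 28 → fourteen thousand five hundred twenty-eight (English words)
fourteen thousand five hundred twenty-eight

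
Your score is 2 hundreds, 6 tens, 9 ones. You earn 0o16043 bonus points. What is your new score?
Convert 2 hundreds, 6 tens, 9 ones (place-value notation) → 2×100 + 6×10 + 9 = 269 (decimal)
Convert 0o16043 (octal) → 1×4096 + 6×512 + 4×8 + 3 = 7203 (decimal)
Compute 269 + 7203 = 7472
7472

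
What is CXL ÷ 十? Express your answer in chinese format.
Convert CXL (Roman numeral) → 100 + 40 = 140 (decimal)
Convert 十 (Chinese numeral) → 1×10 = 10 (decimal)
Compute 140 ÷ 10 = 14
Convert 14 (decimal) → 14 = 1×10 + 4 → 十四 (Chinese numeral)
十四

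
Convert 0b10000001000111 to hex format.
Convert 0b10000001000111 (binary) → 8192 + 64 + 4 + 2 + 1 = 8263 (decimal)
Convert 8263 (decimal) → 8263 = 2×4096 + 4×16 + 7 → 0x2047 (hexadecimal)
0x2047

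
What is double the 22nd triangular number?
The 22nd triangular number = 22×23/2 = 253
Compute 253 × 2 = 506
506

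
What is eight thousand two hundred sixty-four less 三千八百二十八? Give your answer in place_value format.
Convert eight thousand two hundred sixty-four (English words) → 8×1000 + 2×100 + 64 = 8264 (decimal)
Convert 三千八百二十八 (Chinese numeral) → 3×1000 + 8×100 + 2×10 + 8 = 3828 (decimal)
Compute 8264 - 3828 = 4436
Convert 4436 (decimal) → 4436 = 4×1000 + 4×100 + 3×10 + 6 → 4 thousands, 4 hundreds, 3 tens, 6 ones (place-value notation)
4 thousands, 4 hundreds, 3 tens, 6 ones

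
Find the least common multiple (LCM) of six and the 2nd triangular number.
Convert six (English words) → 6 (decimal)
Convert the 2nd triangular number (triangular index) → 2×3/2 = 3 (decimal)
Compute lcm(6, 3) = 6
6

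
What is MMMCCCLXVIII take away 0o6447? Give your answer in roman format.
Convert MMMCCCLXVIII (Roman numeral) → 1000 + 1000 + 1000 + 100 + 100 + 100 + 50 + 10 + 5 + 1 + 1 + 1 = 3368 (decimal)
Convert 0o6447 (octal) → 6×512 + 4×64 + 4×8 + 7 = 3367 (decimal)
Compute 3368 - 3367 = 1
Convert 1 (decimal) → I (Roman numeral)
I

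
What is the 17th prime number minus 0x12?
The 17th prime number = 59
Convert 0x12 (hexadecimal) → 1×16 + 2 = 18 (decimal)
Compute 59 - 18 = 41
41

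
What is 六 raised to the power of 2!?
Convert 六 (Chinese numeral) → 6 (decimal)
Convert 2! (factorial) → 2 (decimal)
Compute 6 ^ 2 = 36
36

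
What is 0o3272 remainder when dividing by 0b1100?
Convert 0o3272 (octal) → 3×512 + 2×64 + 7×8 + 2 = 1722 (decimal)
Convert 0b1100 (binary) → 8 + 4 = 12 (decimal)
Compute 1722 mod 12 = 6
6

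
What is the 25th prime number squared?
The 25th prime number = 97
Compute 97² = 97 × 97 = 9409
9409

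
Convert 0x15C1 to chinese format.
Convert 0x15C1 (hexadecimal) → 1×4096 + 5×256 + 12×16 + 1 = 5569 (decimal)
Convert 5569 (decimal) → 5569 = 5×1000 + 5×100 + 6×10 + 9 → 五千五百六十九 (Chinese numeral)
五千五百六十九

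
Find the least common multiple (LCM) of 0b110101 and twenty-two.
Convert 0b110101 (binary) → 32 + 16 + 4 + 1 = 53 (decimal)
Convert twenty-two (English words) → 22 (decimal)
Compute lcm(53, 22) = 1166
1166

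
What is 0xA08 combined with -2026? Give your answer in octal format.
Convert 0xA08 (hexadecimal) → 10×256 + 8 = 2568 (decimal)
Compute 2568 + -2026 = 542
Convert 542 (decimal) → 542 = 1×512 + 3×8 + 6 → 0o1036 (octal)
0o1036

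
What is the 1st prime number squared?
The 1st prime number = 2
Compute 2² = 2 × 2 = 4
4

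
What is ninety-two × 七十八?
Convert ninety-two (English words) → 92 (decimal)
Convert 七十八 (Chinese numeral) → 7×10 + 8 = 78 (decimal)
Compute 92 × 78 = 7176
7176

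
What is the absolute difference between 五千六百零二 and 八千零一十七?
Convert 五千六百零二 (Chinese numeral) → 5×1000 + 6×100 + 2 = 5602 (decimal)
Convert 八千零一十七 (Chinese numeral) → 8×1000 + 1×10 + 7 = 8017 (decimal)
Compute |5602 - 8017| = 2415
2415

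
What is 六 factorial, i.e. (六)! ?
Convert 六 (Chinese numeral) → 6 (decimal)
Compute 6! = 720
720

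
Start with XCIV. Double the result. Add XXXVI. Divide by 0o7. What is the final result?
Convert XCIV (Roman numeral) → 90 + 4 = 94 (decimal)
Start: 94
94 × 2 = 188
Convert XXXVI (Roman numeral) → 10 + 10 + 10 + 5 + 1 = 36 (decimal)
188 + 36 = 224
Convert 0o7 (octal) → 7 (decimal)
224 ÷ 7 = 32
32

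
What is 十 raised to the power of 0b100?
Convert 十 (Chinese numeral) → 1×10 = 10 (decimal)
Convert 0b100 (binary) → 4 (decimal)
Compute 10 ^ 4 = 10000
10000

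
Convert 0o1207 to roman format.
Convert 0o1207 (octal) → 1×512 + 2×64 + 7 = 647 (decimal)
Convert 647 (decimal) → 647 = 500 + 100 + 40 + 5 + 1 + 1 → DCXLVII (Roman numeral)
DCXLVII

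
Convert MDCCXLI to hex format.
Convert MDCCXLI (Roman numeral) → 1000 + 500 + 100 + 100 + 40 + 1 = 1741 (decimal)
Convert 1741 (decimal) → 1741 = 6×256 + 12×16 + 13 → 0x6CD (hexadecimal)
0x6CD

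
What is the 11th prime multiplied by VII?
Convert the 11th prime (prime index) → 31 (decimal)
Convert VII (Roman numeral) → 5 + 1 + 1 = 7 (decimal)
Compute 31 × 7 = 217
217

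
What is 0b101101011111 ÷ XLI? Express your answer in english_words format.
Convert 0b101101011111 (binary) → 2048 + 512 + 256 + 64 + 16 + 8 + 4 + 2 + 1 = 2911 (decimal)
Convert XLI (Roman numeral) → 40 + 1 = 41 (decimal)
Compute 2911 ÷ 41 = 71
Convert 71 (decimal) → seventy-one (English words)
seventy-one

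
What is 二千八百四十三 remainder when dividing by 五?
Convert 二千八百四十三 (Chinese numeral) → 2×1000 + 8×100 + 4×10 + 3 = 2843 (decimal)
Convert 五 (Chinese numeral) → 5 (decimal)
Compute 2843 mod 5 = 3
3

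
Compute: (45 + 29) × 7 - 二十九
Convert 二十九 (Chinese numeral) → 2×10 + 9 = 29 (decimal)
Expression in decimal: (45 + 29) × 7 - 29
Parentheses first: 45 + 29 = 74
Multiply: 74 × 7 = 518
Subtract: 518 - 29 = 489
489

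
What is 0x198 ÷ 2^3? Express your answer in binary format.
Convert 0x198 (hexadecimal) → 1×256 + 9×16 + 8 = 408 (decimal)
Convert 2^3 (power) → 8 (decimal)
Compute 408 ÷ 8 = 51
Convert 51 (decimal) → 51 = 32 + 16 + 2 + 1 → 0b110011 (binary)
0b110011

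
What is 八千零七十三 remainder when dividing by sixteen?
Convert 八千零七十三 (Chinese numeral) → 8×1000 + 7×10 + 3 = 8073 (decimal)
Convert sixteen (English words) → 16 (decimal)
Compute 8073 mod 16 = 9
9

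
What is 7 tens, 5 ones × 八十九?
Convert 7 tens, 5 ones (place-value notation) → 7×10 + 5 = 75 (decimal)
Convert 八十九 (Chinese numeral) → 8×10 + 9 = 89 (decimal)
Compute 75 × 89 = 6675
6675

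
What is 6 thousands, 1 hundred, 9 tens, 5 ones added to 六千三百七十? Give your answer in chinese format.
Convert 6 thousands, 1 hundred, 9 tens, 5 ones (place-value notation) → 6×1000 + 1×100 + 9×10 + 5 = 6195 (decimal)
Convert 六千三百七十 (Chinese numeral) → 6×1000 + 3×100 + 7×10 = 6370 (decimal)
Compute 6195 + 6370 = 12565
Convert 12565 (decimal) → 12565 = 1×10000 + 2×1000 + 5×100 + 6×10 + 5 → 一万二千五百六十五 (Chinese numeral)
一万二千五百六十五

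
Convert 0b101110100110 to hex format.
Convert 0b101110100110 (binary) → 2048 + 512 + 256 + 128 + 32 + 4 + 2 = 2982 (decimal)
Convert 2982 (decimal) → 2982 = 11×256 + 10×16 + 6 → 0xBA6 (hexadecimal)
0xBA6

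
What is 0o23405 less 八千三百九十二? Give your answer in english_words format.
Convert 0o23405 (octal) → 2×4096 + 3×512 + 4×64 + 5 = 9989 (decimal)
Convert 八千三百九十二 (Chinese numeral) → 8×1000 + 3×100 + 9×10 + 2 = 8392 (decimal)
Compute 9989 - 8392 = 1597
Convert 1597 (decimal) → 1597 = 1×1000 + 5×100 + 97 → one thousand five hundred ninety-seven (English words)
one thousand five hundred ninety-seven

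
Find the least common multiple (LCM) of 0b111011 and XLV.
Convert 0b111011 (binary) → 32 + 16 + 8 + 2 + 1 = 59 (decimal)
Convert XLV (Roman numeral) → 40 + 5 = 45 (decimal)
Compute lcm(59, 45) = 2655
2655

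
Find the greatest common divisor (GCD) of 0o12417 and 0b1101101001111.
Convert 0o12417 (octal) → 1×4096 + 2×512 + 4×64 + 1×8 + 7 = 5391 (decimal)
Convert 0b1101101001111 (binary) → 4096 + 2048 + 512 + 256 + 64 + 8 + 4 + 2 + 1 = 6991 (decimal)
Compute gcd(5391, 6991) = 1
1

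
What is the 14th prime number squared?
The 14th prime number = 43
Compute 43² = 43 × 43 = 1849
1849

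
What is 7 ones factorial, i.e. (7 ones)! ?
Convert 7 ones (place-value notation) → 7 (decimal)
Compute 7! = 5040
5040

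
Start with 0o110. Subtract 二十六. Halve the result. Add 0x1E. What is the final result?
Convert 0o110 (octal) → 1×64 + 1×8 = 72 (decimal)
Start: 72
Convert 二十六 (Chinese numeral) → 2×10 + 6 = 26 (decimal)
72 - 26 = 46
46 ÷ 2 = 23
Convert 0x1E (hexadecimal) → 1×16 + 14 = 30 (decimal)
23 + 30 = 53
53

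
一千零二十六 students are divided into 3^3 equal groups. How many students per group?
Convert 一千零二十六 (Chinese numeral) → 1×1000 + 2×10 + 6 = 1026 (decimal)
Convert 3^3 (power) → 27 (decimal)
Compute 1026 ÷ 27 = 38
38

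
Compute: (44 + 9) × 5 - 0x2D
Convert 0x2D (hexadecimal) → 2×16 + 13 = 45 (decimal)
Expression in decimal: (44 + 9) × 5 - 45
Parentheses first: 44 + 9 = 53
Multiply: 53 × 5 = 265
Subtract: 265 - 45 = 220
220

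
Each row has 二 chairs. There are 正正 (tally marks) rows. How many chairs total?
Convert 二 (Chinese numeral) → 2 (decimal)
Convert 正正 (tally marks) → 5 + 5 = 10 (decimal)
Compute 2 × 10 = 20
20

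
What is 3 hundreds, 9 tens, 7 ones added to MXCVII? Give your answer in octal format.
Convert 3 hundreds, 9 tens, 7 ones (place-value notation) → 3×100 + 9×10 + 7 = 397 (decimal)
Convert MXCVII (Roman numeral) → 1000 + 90 + 5 + 1 + 1 = 1097 (decimal)
Compute 397 + 1097 = 1494
Convert 1494 (decimal) → 1494 = 2×512 + 7×64 + 2×8 + 6 → 0o2726 (octal)
0o2726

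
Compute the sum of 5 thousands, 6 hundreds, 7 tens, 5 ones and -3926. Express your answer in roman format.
Convert 5 thousands, 6 hundreds, 7 tens, 5 ones (place-value notation) → 5×1000 + 6×100 + 7×10 + 5 = 5675 (decimal)
Compute 5675 + -3926 = 1749
Convert 1749 (decimal) → 1749 = 1000 + 500 + 100 + 100 + 40 + 9 → MDCCXLIX (Roman numeral)
MDCCXLIX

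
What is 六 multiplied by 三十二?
Convert 六 (Chinese numeral) → 6 (decimal)
Convert 三十二 (Chinese numeral) → 3×10 + 2 = 32 (decimal)
Compute 6 × 32 = 192
192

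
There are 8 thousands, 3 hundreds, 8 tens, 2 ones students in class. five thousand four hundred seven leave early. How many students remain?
Convert 8 thousands, 3 hundreds, 8 tens, 2 ones (place-value notation) → 8×1000 + 3×100 + 8×10 + 2 = 8382 (decimal)
Convert five thousand four hundred seven (English words) → 5×1000 + 4×100 + 7 = 5407 (decimal)
Compute 8382 - 5407 = 2975
2975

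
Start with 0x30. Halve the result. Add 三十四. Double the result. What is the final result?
Convert 0x30 (hexadecimal) → 3×16 = 48 (decimal)
Start: 48
48 ÷ 2 = 24
Convert 三十四 (Chinese numeral) → 3×10 + 4 = 34 (decimal)
24 + 34 = 58
58 × 2 = 116
116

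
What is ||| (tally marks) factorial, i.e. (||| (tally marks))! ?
Convert ||| (tally marks) → 3 (decimal)
Compute 3! = 6
6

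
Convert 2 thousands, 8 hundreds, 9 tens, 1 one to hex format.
Convert 2 thousands, 8 hundreds, 9 tens, 1 one (place-value notation) → 2×1000 + 8×100 + 9×10 + 1 = 2891 (decimal)
Convert 2891 (decimal) → 2891 = 11×256 + 4×16 + 11 → 0xB4B (hexadecimal)
0xB4B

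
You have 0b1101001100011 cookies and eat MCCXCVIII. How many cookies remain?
Convert 0b1101001100011 (binary) → 4096 + 2048 + 512 + 64 + 32 + 2 + 1 = 6755 (decimal)
Convert MCCXCVIII (Roman numeral) → 1000 + 100 + 100 + 90 + 5 + 1 + 1 + 1 = 1298 (decimal)
Compute 6755 - 1298 = 5457
5457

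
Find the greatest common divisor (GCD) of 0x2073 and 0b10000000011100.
Convert 0x2073 (hexadecimal) → 2×4096 + 7×16 + 3 = 8307 (decimal)
Convert 0b10000000011100 (binary) → 8192 + 16 + 8 + 4 = 8220 (decimal)
Compute gcd(8307, 8220) = 3
3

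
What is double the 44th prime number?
The 44th prime number = 193
Compute 193 × 2 = 386
386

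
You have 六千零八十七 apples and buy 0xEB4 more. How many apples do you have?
Convert 六千零八十七 (Chinese numeral) → 6×1000 + 8×10 + 7 = 6087 (decimal)
Convert 0xEB4 (hexadecimal) → 14×256 + 11×16 + 4 = 3764 (decimal)
Compute 6087 + 3764 = 9851
9851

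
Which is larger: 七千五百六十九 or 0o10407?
Convert 七千五百六十九 (Chinese numeral) → 7×1000 + 5×100 + 6×10 + 9 = 7569 (decimal)
Convert 0o10407 (octal) → 1×4096 + 4×64 + 7 = 4359 (decimal)
Compare 7569 vs 4359: larger = 7569
7569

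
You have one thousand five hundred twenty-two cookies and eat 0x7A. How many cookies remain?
Convert one thousand five hundred twenty-two (English words) → 1×1000 + 5×100 + 22 = 1522 (decimal)
Convert 0x7A (hexadecimal) → 7×16 + 10 = 122 (decimal)
Compute 1522 - 122 = 1400
1400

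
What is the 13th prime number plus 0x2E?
The 13th prime number = 41
Convert 0x2E (hexadecimal) → 2×16 + 14 = 46 (decimal)
Compute 41 + 46 = 87
87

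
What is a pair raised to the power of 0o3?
Convert a pair (colloquial) → 2 (decimal)
Convert 0o3 (octal) → 3 (decimal)
Compute 2 ^ 3 = 8
8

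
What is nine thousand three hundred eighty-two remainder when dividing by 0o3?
Convert nine thousand three hundred eighty-two (English words) → 9×1000 + 3×100 + 82 = 9382 (decimal)
Convert 0o3 (octal) → 3 (decimal)
Compute 9382 mod 3 = 1
1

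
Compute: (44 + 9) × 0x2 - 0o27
Convert 0x2 (hexadecimal) → 2 (decimal)
Convert 0o27 (octal) → 2×8 + 7 = 23 (decimal)
Expression in decimal: (44 + 9) × 2 - 23
Parentheses first: 44 + 9 = 53
Multiply: 53 × 2 = 106
Subtract: 106 - 23 = 83
83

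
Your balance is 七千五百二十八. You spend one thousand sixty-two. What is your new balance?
Convert 七千五百二十八 (Chinese numeral) → 7×1000 + 5×100 + 2×10 + 8 = 7528 (decimal)
Convert one thousand sixty-two (English words) → 1×1000 + 62 = 1062 (decimal)
Compute 7528 - 1062 = 6466
6466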